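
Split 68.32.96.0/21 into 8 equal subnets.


New prefix = 21 + 3 = 24
Each subnet has 256 addresses
  68.32.96.0/24
  68.32.97.0/24
  68.32.98.0/24
  68.32.99.0/24
  68.32.100.0/24
  68.32.101.0/24
  68.32.102.0/24
  68.32.103.0/24
Subnets: 68.32.96.0/24, 68.32.97.0/24, 68.32.98.0/24, 68.32.99.0/24, 68.32.100.0/24, 68.32.101.0/24, 68.32.102.0/24, 68.32.103.0/24


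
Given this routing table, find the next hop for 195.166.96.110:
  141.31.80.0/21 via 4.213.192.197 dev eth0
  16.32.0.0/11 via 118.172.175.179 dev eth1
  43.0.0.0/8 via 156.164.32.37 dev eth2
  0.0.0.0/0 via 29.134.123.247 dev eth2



Longest prefix match for 195.166.96.110:
  /21 141.31.80.0: no
  /11 16.32.0.0: no
  /8 43.0.0.0: no
  /0 0.0.0.0: MATCH
Selected: next-hop 29.134.123.247 via eth2 (matched /0)


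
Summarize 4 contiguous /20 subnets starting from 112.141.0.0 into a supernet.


Original prefix: /20
Number of subnets: 4 = 2^2
New prefix = 20 - 2 = 18
Supernet: 112.141.0.0/18


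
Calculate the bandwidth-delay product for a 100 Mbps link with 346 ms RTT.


BDP = bandwidth * RTT
= 100 Mbps * 346 ms
= 100 * 1e6 * 346 / 1000 bits
= 34600000 bits
= 4325000 bytes
= 4223.6328 KB
BDP = 34600000 bits (4325000 bytes)


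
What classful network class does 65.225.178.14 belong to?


First octet: 65
Binary: 01000001
0xxxxxxx -> Class A (1-126)
Class A, default mask 255.0.0.0 (/8)


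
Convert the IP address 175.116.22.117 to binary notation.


175 = 10101111
116 = 01110100
22 = 00010110
117 = 01110101
Binary: 10101111.01110100.00010110.01110101


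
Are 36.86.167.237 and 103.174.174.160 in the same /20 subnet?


Mask: 255.255.240.0
36.86.167.237 AND mask = 36.86.160.0
103.174.174.160 AND mask = 103.174.160.0
No, different subnets (36.86.160.0 vs 103.174.160.0)


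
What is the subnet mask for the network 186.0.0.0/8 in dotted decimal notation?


/8 means 8 network bits, 24 host bits
Binary: 11111111000000000000000000000000
Mask: 255.0.0.0


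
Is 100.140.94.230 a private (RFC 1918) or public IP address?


RFC 1918 private ranges:
  10.0.0.0/8 (10.0.0.0 - 10.255.255.255)
  172.16.0.0/12 (172.16.0.0 - 172.31.255.255)
  192.168.0.0/16 (192.168.0.0 - 192.168.255.255)
Public (not in any RFC 1918 range)


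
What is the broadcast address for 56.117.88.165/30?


Network: 56.117.88.164/30
Host bits = 2
Set all host bits to 1:
Broadcast: 56.117.88.167


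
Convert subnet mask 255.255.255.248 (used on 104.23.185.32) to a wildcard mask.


Subnet mask: 255.255.255.248
Wildcard = 255.255.255.255 - subnet mask
255 - 255 = 0
255 - 255 = 0
255 - 255 = 0
255 - 248 = 7
Wildcard: 0.0.0.7


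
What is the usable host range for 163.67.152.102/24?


Network: 163.67.152.0
Broadcast: 163.67.152.255
First usable = network + 1
Last usable = broadcast - 1
Range: 163.67.152.1 to 163.67.152.254


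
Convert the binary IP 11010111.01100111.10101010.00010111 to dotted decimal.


11010111 = 215
01100111 = 103
10101010 = 170
00010111 = 23
IP: 215.103.170.23


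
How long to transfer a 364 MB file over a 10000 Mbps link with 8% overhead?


Effective throughput = 10000 * (1 - 8/100) = 9200 Mbps
File size in Mb = 364 * 8 = 2912 Mb
Time = 2912 / 9200
Time = 0.3165 seconds


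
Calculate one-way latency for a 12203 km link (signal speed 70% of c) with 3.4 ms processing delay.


Speed = 0.7 * 3e5 km/s = 210000 km/s
Propagation delay = 12203 / 210000 = 0.0581 s = 58.1095 ms
Processing delay = 3.4 ms
Total one-way latency = 61.5095 ms


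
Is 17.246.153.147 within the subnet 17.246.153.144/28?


Subnet network: 17.246.153.144
Test IP AND mask: 17.246.153.144
Yes, 17.246.153.147 is in 17.246.153.144/28


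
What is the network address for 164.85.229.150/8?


IP:   10100100.01010101.11100101.10010110
Mask: 11111111.00000000.00000000.00000000
AND operation:
Net:  10100100.00000000.00000000.00000000
Network: 164.0.0.0/8


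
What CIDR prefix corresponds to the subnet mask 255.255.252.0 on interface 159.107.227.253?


Binary: 11111111.11111111.11111100.00000000
Count leading 1s
Prefix: /22


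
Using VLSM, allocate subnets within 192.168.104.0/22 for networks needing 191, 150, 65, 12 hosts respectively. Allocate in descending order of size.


191 hosts -> /24 (254 usable): 192.168.104.0/24
150 hosts -> /24 (254 usable): 192.168.105.0/24
65 hosts -> /25 (126 usable): 192.168.106.0/25
12 hosts -> /28 (14 usable): 192.168.106.128/28
Allocation: 192.168.104.0/24 (191 hosts, 254 usable); 192.168.105.0/24 (150 hosts, 254 usable); 192.168.106.0/25 (65 hosts, 126 usable); 192.168.106.128/28 (12 hosts, 14 usable)


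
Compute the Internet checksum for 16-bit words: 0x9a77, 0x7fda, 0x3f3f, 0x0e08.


Sum all words (with carry folding):
+ 0x9a77 = 0x9a77
+ 0x7fda = 0x1a52
+ 0x3f3f = 0x5991
+ 0x0e08 = 0x6799
One's complement: ~0x6799
Checksum = 0x9866


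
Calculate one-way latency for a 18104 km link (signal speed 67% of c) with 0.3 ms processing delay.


Speed = 0.67 * 3e5 km/s = 201000 km/s
Propagation delay = 18104 / 201000 = 0.0901 s = 90.0697 ms
Processing delay = 0.3 ms
Total one-way latency = 90.3697 ms


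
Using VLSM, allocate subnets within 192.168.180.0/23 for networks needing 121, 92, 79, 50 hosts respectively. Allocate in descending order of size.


121 hosts -> /25 (126 usable): 192.168.180.0/25
92 hosts -> /25 (126 usable): 192.168.180.128/25
79 hosts -> /25 (126 usable): 192.168.181.0/25
50 hosts -> /26 (62 usable): 192.168.181.128/26
Allocation: 192.168.180.0/25 (121 hosts, 126 usable); 192.168.180.128/25 (92 hosts, 126 usable); 192.168.181.0/25 (79 hosts, 126 usable); 192.168.181.128/26 (50 hosts, 62 usable)


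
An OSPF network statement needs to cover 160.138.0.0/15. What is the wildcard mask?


Subnet mask: 255.254.0.0
Wildcard = 255.255.255.255 - subnet mask
255 - 255 = 0
255 - 254 = 1
255 - 0 = 255
255 - 0 = 255
Wildcard: 0.1.255.255


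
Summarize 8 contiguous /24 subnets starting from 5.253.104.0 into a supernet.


Original prefix: /24
Number of subnets: 8 = 2^3
New prefix = 24 - 3 = 21
Supernet: 5.253.104.0/21


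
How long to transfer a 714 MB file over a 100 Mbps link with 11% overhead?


Effective throughput = 100 * (1 - 11/100) = 89 Mbps
File size in Mb = 714 * 8 = 5712 Mb
Time = 5712 / 89
Time = 64.1798 seconds


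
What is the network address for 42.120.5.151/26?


IP:   00101010.01111000.00000101.10010111
Mask: 11111111.11111111.11111111.11000000
AND operation:
Net:  00101010.01111000.00000101.10000000
Network: 42.120.5.128/26


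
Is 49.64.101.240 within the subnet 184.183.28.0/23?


Subnet network: 184.183.28.0
Test IP AND mask: 49.64.100.0
No, 49.64.101.240 is not in 184.183.28.0/23


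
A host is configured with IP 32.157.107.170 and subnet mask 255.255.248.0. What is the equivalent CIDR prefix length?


Binary: 11111111.11111111.11111000.00000000
Count leading 1s
Prefix: /21


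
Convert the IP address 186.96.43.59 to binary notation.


186 = 10111010
96 = 01100000
43 = 00101011
59 = 00111011
Binary: 10111010.01100000.00101011.00111011


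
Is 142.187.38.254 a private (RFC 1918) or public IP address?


RFC 1918 private ranges:
  10.0.0.0/8 (10.0.0.0 - 10.255.255.255)
  172.16.0.0/12 (172.16.0.0 - 172.31.255.255)
  192.168.0.0/16 (192.168.0.0 - 192.168.255.255)
Public (not in any RFC 1918 range)


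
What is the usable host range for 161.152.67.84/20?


Network: 161.152.64.0
Broadcast: 161.152.79.255
First usable = network + 1
Last usable = broadcast - 1
Range: 161.152.64.1 to 161.152.79.254


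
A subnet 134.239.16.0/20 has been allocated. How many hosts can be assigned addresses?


Host bits = 32 - 20 = 12
Total addresses = 2^12 = 4096
Usable = total - 2 (network and broadcast)
Usable hosts: 4094


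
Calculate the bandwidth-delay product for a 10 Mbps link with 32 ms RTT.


BDP = bandwidth * RTT
= 10 Mbps * 32 ms
= 10 * 1e6 * 32 / 1000 bits
= 320000 bits
= 40000 bytes
= 39.0625 KB
BDP = 320000 bits (40000 bytes)


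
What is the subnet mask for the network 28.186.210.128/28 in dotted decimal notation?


/28 means 28 network bits, 4 host bits
Binary: 11111111111111111111111111110000
Mask: 255.255.255.240


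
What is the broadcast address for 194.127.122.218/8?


Network: 194.0.0.0/8
Host bits = 24
Set all host bits to 1:
Broadcast: 194.255.255.255


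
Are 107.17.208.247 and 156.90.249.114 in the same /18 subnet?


Mask: 255.255.192.0
107.17.208.247 AND mask = 107.17.192.0
156.90.249.114 AND mask = 156.90.192.0
No, different subnets (107.17.192.0 vs 156.90.192.0)


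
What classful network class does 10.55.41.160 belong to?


First octet: 10
Binary: 00001010
0xxxxxxx -> Class A (1-126)
Class A, default mask 255.0.0.0 (/8)


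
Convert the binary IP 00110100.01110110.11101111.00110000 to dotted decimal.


00110100 = 52
01110110 = 118
11101111 = 239
00110000 = 48
IP: 52.118.239.48


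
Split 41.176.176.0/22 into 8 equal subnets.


New prefix = 22 + 3 = 25
Each subnet has 128 addresses
  41.176.176.0/25
  41.176.176.128/25
  41.176.177.0/25
  41.176.177.128/25
  41.176.178.0/25
  41.176.178.128/25
  41.176.179.0/25
  41.176.179.128/25
Subnets: 41.176.176.0/25, 41.176.176.128/25, 41.176.177.0/25, 41.176.177.128/25, 41.176.178.0/25, 41.176.178.128/25, 41.176.179.0/25, 41.176.179.128/25


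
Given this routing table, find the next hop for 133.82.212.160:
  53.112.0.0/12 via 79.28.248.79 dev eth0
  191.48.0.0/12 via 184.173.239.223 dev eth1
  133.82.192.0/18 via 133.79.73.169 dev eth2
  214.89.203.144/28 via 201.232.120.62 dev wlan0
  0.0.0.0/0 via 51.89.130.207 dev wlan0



Longest prefix match for 133.82.212.160:
  /12 53.112.0.0: no
  /12 191.48.0.0: no
  /18 133.82.192.0: MATCH
  /28 214.89.203.144: no
  /0 0.0.0.0: MATCH
Selected: next-hop 133.79.73.169 via eth2 (matched /18)


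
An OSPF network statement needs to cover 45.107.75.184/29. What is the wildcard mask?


Subnet mask: 255.255.255.248
Wildcard = 255.255.255.255 - subnet mask
255 - 255 = 0
255 - 255 = 0
255 - 255 = 0
255 - 248 = 7
Wildcard: 0.0.0.7


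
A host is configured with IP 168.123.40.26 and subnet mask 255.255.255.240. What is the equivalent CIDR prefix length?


Binary: 11111111.11111111.11111111.11110000
Count leading 1s
Prefix: /28


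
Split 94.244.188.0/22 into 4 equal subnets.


New prefix = 22 + 2 = 24
Each subnet has 256 addresses
  94.244.188.0/24
  94.244.189.0/24
  94.244.190.0/24
  94.244.191.0/24
Subnets: 94.244.188.0/24, 94.244.189.0/24, 94.244.190.0/24, 94.244.191.0/24


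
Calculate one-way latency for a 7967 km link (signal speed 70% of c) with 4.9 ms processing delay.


Speed = 0.7 * 3e5 km/s = 210000 km/s
Propagation delay = 7967 / 210000 = 0.0379 s = 37.9381 ms
Processing delay = 4.9 ms
Total one-way latency = 42.8381 ms


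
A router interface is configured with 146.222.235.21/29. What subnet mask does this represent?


/29 means 29 network bits, 3 host bits
Binary: 11111111111111111111111111111000
Mask: 255.255.255.248


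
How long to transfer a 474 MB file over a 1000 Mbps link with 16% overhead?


Effective throughput = 1000 * (1 - 16/100) = 840 Mbps
File size in Mb = 474 * 8 = 3792 Mb
Time = 3792 / 840
Time = 4.5143 seconds


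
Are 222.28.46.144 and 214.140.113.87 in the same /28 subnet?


Mask: 255.255.255.240
222.28.46.144 AND mask = 222.28.46.144
214.140.113.87 AND mask = 214.140.113.80
No, different subnets (222.28.46.144 vs 214.140.113.80)


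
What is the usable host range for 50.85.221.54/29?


Network: 50.85.221.48
Broadcast: 50.85.221.55
First usable = network + 1
Last usable = broadcast - 1
Range: 50.85.221.49 to 50.85.221.54


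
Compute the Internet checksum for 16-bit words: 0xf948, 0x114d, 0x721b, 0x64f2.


Sum all words (with carry folding):
+ 0xf948 = 0xf948
+ 0x114d = 0x0a96
+ 0x721b = 0x7cb1
+ 0x64f2 = 0xe1a3
One's complement: ~0xe1a3
Checksum = 0x1e5c


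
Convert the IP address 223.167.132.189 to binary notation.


223 = 11011111
167 = 10100111
132 = 10000100
189 = 10111101
Binary: 11011111.10100111.10000100.10111101


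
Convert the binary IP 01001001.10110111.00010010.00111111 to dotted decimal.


01001001 = 73
10110111 = 183
00010010 = 18
00111111 = 63
IP: 73.183.18.63


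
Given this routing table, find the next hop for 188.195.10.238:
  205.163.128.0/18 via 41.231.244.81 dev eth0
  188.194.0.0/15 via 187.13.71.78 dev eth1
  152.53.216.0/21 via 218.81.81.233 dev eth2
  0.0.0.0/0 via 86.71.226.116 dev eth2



Longest prefix match for 188.195.10.238:
  /18 205.163.128.0: no
  /15 188.194.0.0: MATCH
  /21 152.53.216.0: no
  /0 0.0.0.0: MATCH
Selected: next-hop 187.13.71.78 via eth1 (matched /15)


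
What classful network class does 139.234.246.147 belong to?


First octet: 139
Binary: 10001011
10xxxxxx -> Class B (128-191)
Class B, default mask 255.255.0.0 (/16)


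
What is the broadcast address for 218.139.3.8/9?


Network: 218.128.0.0/9
Host bits = 23
Set all host bits to 1:
Broadcast: 218.255.255.255


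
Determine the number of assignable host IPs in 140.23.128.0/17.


Host bits = 32 - 17 = 15
Total addresses = 2^15 = 32768
Usable = total - 2 (network and broadcast)
Usable hosts: 32766


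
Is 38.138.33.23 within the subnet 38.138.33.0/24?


Subnet network: 38.138.33.0
Test IP AND mask: 38.138.33.0
Yes, 38.138.33.23 is in 38.138.33.0/24


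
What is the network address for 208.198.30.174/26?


IP:   11010000.11000110.00011110.10101110
Mask: 11111111.11111111.11111111.11000000
AND operation:
Net:  11010000.11000110.00011110.10000000
Network: 208.198.30.128/26


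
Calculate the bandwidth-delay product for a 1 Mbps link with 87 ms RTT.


BDP = bandwidth * RTT
= 1 Mbps * 87 ms
= 1 * 1e6 * 87 / 1000 bits
= 87000 bits
= 10875 bytes
= 10.6201 KB
BDP = 87000 bits (10875 bytes)


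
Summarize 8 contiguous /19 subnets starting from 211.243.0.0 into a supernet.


Original prefix: /19
Number of subnets: 8 = 2^3
New prefix = 19 - 3 = 16
Supernet: 211.243.0.0/16


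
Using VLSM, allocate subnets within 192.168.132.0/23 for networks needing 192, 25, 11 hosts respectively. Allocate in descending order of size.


192 hosts -> /24 (254 usable): 192.168.132.0/24
25 hosts -> /27 (30 usable): 192.168.133.0/27
11 hosts -> /28 (14 usable): 192.168.133.32/28
Allocation: 192.168.132.0/24 (192 hosts, 254 usable); 192.168.133.0/27 (25 hosts, 30 usable); 192.168.133.32/28 (11 hosts, 14 usable)


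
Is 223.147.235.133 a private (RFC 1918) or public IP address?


RFC 1918 private ranges:
  10.0.0.0/8 (10.0.0.0 - 10.255.255.255)
  172.16.0.0/12 (172.16.0.0 - 172.31.255.255)
  192.168.0.0/16 (192.168.0.0 - 192.168.255.255)
Public (not in any RFC 1918 range)


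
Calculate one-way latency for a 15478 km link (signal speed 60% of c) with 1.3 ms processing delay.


Speed = 0.6 * 3e5 km/s = 180000 km/s
Propagation delay = 15478 / 180000 = 0.086 s = 85.9889 ms
Processing delay = 1.3 ms
Total one-way latency = 87.2889 ms


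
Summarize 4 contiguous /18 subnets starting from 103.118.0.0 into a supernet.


Original prefix: /18
Number of subnets: 4 = 2^2
New prefix = 18 - 2 = 16
Supernet: 103.118.0.0/16


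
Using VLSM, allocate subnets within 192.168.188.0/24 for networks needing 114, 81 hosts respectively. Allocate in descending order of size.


114 hosts -> /25 (126 usable): 192.168.188.0/25
81 hosts -> /25 (126 usable): 192.168.188.128/25
Allocation: 192.168.188.0/25 (114 hosts, 126 usable); 192.168.188.128/25 (81 hosts, 126 usable)


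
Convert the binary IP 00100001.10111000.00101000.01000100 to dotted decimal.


00100001 = 33
10111000 = 184
00101000 = 40
01000100 = 68
IP: 33.184.40.68


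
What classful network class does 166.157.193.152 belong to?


First octet: 166
Binary: 10100110
10xxxxxx -> Class B (128-191)
Class B, default mask 255.255.0.0 (/16)


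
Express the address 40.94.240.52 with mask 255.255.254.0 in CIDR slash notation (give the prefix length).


Binary: 11111111.11111111.11111110.00000000
Count leading 1s
Prefix: /23


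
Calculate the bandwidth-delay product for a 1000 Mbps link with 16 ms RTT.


BDP = bandwidth * RTT
= 1000 Mbps * 16 ms
= 1000 * 1e6 * 16 / 1000 bits
= 16000000 bits
= 2000000 bytes
= 1953.125 KB
BDP = 16000000 bits (2000000 bytes)


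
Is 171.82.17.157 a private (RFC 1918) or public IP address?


RFC 1918 private ranges:
  10.0.0.0/8 (10.0.0.0 - 10.255.255.255)
  172.16.0.0/12 (172.16.0.0 - 172.31.255.255)
  192.168.0.0/16 (192.168.0.0 - 192.168.255.255)
Public (not in any RFC 1918 range)


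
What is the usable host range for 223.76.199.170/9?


Network: 223.0.0.0
Broadcast: 223.127.255.255
First usable = network + 1
Last usable = broadcast - 1
Range: 223.0.0.1 to 223.127.255.254


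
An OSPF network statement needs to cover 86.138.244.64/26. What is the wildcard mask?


Subnet mask: 255.255.255.192
Wildcard = 255.255.255.255 - subnet mask
255 - 255 = 0
255 - 255 = 0
255 - 255 = 0
255 - 192 = 63
Wildcard: 0.0.0.63


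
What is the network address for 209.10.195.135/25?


IP:   11010001.00001010.11000011.10000111
Mask: 11111111.11111111.11111111.10000000
AND operation:
Net:  11010001.00001010.11000011.10000000
Network: 209.10.195.128/25


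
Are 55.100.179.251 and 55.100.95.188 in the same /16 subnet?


Mask: 255.255.0.0
55.100.179.251 AND mask = 55.100.0.0
55.100.95.188 AND mask = 55.100.0.0
Yes, same subnet (55.100.0.0)


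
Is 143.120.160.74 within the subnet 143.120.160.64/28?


Subnet network: 143.120.160.64
Test IP AND mask: 143.120.160.64
Yes, 143.120.160.74 is in 143.120.160.64/28


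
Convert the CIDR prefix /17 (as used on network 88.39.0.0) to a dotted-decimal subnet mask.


/17 means 17 network bits, 15 host bits
Binary: 11111111111111111000000000000000
Mask: 255.255.128.0


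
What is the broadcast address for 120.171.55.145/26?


Network: 120.171.55.128/26
Host bits = 6
Set all host bits to 1:
Broadcast: 120.171.55.191


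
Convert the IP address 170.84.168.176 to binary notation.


170 = 10101010
84 = 01010100
168 = 10101000
176 = 10110000
Binary: 10101010.01010100.10101000.10110000


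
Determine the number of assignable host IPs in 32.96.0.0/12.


Host bits = 32 - 12 = 20
Total addresses = 2^20 = 1048576
Usable = total - 2 (network and broadcast)
Usable hosts: 1048574


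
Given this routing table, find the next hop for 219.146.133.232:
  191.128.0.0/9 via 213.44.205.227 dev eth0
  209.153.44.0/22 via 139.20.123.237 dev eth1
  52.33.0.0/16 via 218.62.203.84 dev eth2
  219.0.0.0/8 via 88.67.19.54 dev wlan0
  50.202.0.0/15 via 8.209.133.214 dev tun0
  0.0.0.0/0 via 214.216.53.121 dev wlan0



Longest prefix match for 219.146.133.232:
  /9 191.128.0.0: no
  /22 209.153.44.0: no
  /16 52.33.0.0: no
  /8 219.0.0.0: MATCH
  /15 50.202.0.0: no
  /0 0.0.0.0: MATCH
Selected: next-hop 88.67.19.54 via wlan0 (matched /8)


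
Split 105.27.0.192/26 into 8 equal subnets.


New prefix = 26 + 3 = 29
Each subnet has 8 addresses
  105.27.0.192/29
  105.27.0.200/29
  105.27.0.208/29
  105.27.0.216/29
  105.27.0.224/29
  105.27.0.232/29
  105.27.0.240/29
  105.27.0.248/29
Subnets: 105.27.0.192/29, 105.27.0.200/29, 105.27.0.208/29, 105.27.0.216/29, 105.27.0.224/29, 105.27.0.232/29, 105.27.0.240/29, 105.27.0.248/29


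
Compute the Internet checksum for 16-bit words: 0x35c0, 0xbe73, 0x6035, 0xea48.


Sum all words (with carry folding):
+ 0x35c0 = 0x35c0
+ 0xbe73 = 0xf433
+ 0x6035 = 0x5469
+ 0xea48 = 0x3eb2
One's complement: ~0x3eb2
Checksum = 0xc14d


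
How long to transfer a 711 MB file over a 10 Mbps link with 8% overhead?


Effective throughput = 10 * (1 - 8/100) = 9.2 Mbps
File size in Mb = 711 * 8 = 5688 Mb
Time = 5688 / 9.2
Time = 618.2609 seconds


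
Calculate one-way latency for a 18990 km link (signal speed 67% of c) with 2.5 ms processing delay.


Speed = 0.67 * 3e5 km/s = 201000 km/s
Propagation delay = 18990 / 201000 = 0.0945 s = 94.4776 ms
Processing delay = 2.5 ms
Total one-way latency = 96.9776 ms


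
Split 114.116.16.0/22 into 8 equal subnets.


New prefix = 22 + 3 = 25
Each subnet has 128 addresses
  114.116.16.0/25
  114.116.16.128/25
  114.116.17.0/25
  114.116.17.128/25
  114.116.18.0/25
  114.116.18.128/25
  114.116.19.0/25
  114.116.19.128/25
Subnets: 114.116.16.0/25, 114.116.16.128/25, 114.116.17.0/25, 114.116.17.128/25, 114.116.18.0/25, 114.116.18.128/25, 114.116.19.0/25, 114.116.19.128/25


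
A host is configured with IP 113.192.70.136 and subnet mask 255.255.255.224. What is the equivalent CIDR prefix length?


Binary: 11111111.11111111.11111111.11100000
Count leading 1s
Prefix: /27


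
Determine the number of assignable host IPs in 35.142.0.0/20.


Host bits = 32 - 20 = 12
Total addresses = 2^12 = 4096
Usable = total - 2 (network and broadcast)
Usable hosts: 4094


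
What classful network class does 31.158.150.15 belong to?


First octet: 31
Binary: 00011111
0xxxxxxx -> Class A (1-126)
Class A, default mask 255.0.0.0 (/8)


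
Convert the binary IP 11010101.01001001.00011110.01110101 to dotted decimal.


11010101 = 213
01001001 = 73
00011110 = 30
01110101 = 117
IP: 213.73.30.117


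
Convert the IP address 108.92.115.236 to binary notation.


108 = 01101100
92 = 01011100
115 = 01110011
236 = 11101100
Binary: 01101100.01011100.01110011.11101100


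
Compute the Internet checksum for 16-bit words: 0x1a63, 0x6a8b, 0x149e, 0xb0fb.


Sum all words (with carry folding):
+ 0x1a63 = 0x1a63
+ 0x6a8b = 0x84ee
+ 0x149e = 0x998c
+ 0xb0fb = 0x4a88
One's complement: ~0x4a88
Checksum = 0xb577


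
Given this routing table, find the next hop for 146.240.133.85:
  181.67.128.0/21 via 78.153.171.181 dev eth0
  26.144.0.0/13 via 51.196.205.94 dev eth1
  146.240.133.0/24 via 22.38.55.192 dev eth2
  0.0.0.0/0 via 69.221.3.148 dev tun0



Longest prefix match for 146.240.133.85:
  /21 181.67.128.0: no
  /13 26.144.0.0: no
  /24 146.240.133.0: MATCH
  /0 0.0.0.0: MATCH
Selected: next-hop 22.38.55.192 via eth2 (matched /24)


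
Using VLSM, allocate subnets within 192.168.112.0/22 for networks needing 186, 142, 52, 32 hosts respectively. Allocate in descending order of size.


186 hosts -> /24 (254 usable): 192.168.112.0/24
142 hosts -> /24 (254 usable): 192.168.113.0/24
52 hosts -> /26 (62 usable): 192.168.114.0/26
32 hosts -> /26 (62 usable): 192.168.114.64/26
Allocation: 192.168.112.0/24 (186 hosts, 254 usable); 192.168.113.0/24 (142 hosts, 254 usable); 192.168.114.0/26 (52 hosts, 62 usable); 192.168.114.64/26 (32 hosts, 62 usable)


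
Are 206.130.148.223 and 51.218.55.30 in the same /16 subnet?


Mask: 255.255.0.0
206.130.148.223 AND mask = 206.130.0.0
51.218.55.30 AND mask = 51.218.0.0
No, different subnets (206.130.0.0 vs 51.218.0.0)


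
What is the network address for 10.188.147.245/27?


IP:   00001010.10111100.10010011.11110101
Mask: 11111111.11111111.11111111.11100000
AND operation:
Net:  00001010.10111100.10010011.11100000
Network: 10.188.147.224/27


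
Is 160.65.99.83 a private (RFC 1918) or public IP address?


RFC 1918 private ranges:
  10.0.0.0/8 (10.0.0.0 - 10.255.255.255)
  172.16.0.0/12 (172.16.0.0 - 172.31.255.255)
  192.168.0.0/16 (192.168.0.0 - 192.168.255.255)
Public (not in any RFC 1918 range)


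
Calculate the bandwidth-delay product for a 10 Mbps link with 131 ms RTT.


BDP = bandwidth * RTT
= 10 Mbps * 131 ms
= 10 * 1e6 * 131 / 1000 bits
= 1310000 bits
= 163750 bytes
= 159.9121 KB
BDP = 1310000 bits (163750 bytes)


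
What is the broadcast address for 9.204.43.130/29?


Network: 9.204.43.128/29
Host bits = 3
Set all host bits to 1:
Broadcast: 9.204.43.135


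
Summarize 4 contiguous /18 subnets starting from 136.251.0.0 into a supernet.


Original prefix: /18
Number of subnets: 4 = 2^2
New prefix = 18 - 2 = 16
Supernet: 136.251.0.0/16


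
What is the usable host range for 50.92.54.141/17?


Network: 50.92.0.0
Broadcast: 50.92.127.255
First usable = network + 1
Last usable = broadcast - 1
Range: 50.92.0.1 to 50.92.127.254


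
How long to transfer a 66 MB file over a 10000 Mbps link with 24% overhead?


Effective throughput = 10000 * (1 - 24/100) = 7600 Mbps
File size in Mb = 66 * 8 = 528 Mb
Time = 528 / 7600
Time = 0.0695 seconds


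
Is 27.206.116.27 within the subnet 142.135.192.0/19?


Subnet network: 142.135.192.0
Test IP AND mask: 27.206.96.0
No, 27.206.116.27 is not in 142.135.192.0/19


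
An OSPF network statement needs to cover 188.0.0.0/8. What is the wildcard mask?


Subnet mask: 255.0.0.0
Wildcard = 255.255.255.255 - subnet mask
255 - 255 = 0
255 - 0 = 255
255 - 0 = 255
255 - 0 = 255
Wildcard: 0.255.255.255


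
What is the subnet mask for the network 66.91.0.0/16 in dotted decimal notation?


/16 means 16 network bits, 16 host bits
Binary: 11111111111111110000000000000000
Mask: 255.255.0.0


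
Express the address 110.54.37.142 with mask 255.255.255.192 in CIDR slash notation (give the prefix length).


Binary: 11111111.11111111.11111111.11000000
Count leading 1s
Prefix: /26


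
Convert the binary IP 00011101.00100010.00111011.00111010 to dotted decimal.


00011101 = 29
00100010 = 34
00111011 = 59
00111010 = 58
IP: 29.34.59.58


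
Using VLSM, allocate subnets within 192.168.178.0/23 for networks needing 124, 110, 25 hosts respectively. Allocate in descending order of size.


124 hosts -> /25 (126 usable): 192.168.178.0/25
110 hosts -> /25 (126 usable): 192.168.178.128/25
25 hosts -> /27 (30 usable): 192.168.179.0/27
Allocation: 192.168.178.0/25 (124 hosts, 126 usable); 192.168.178.128/25 (110 hosts, 126 usable); 192.168.179.0/27 (25 hosts, 30 usable)


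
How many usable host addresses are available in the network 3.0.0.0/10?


Host bits = 32 - 10 = 22
Total addresses = 2^22 = 4194304
Usable = total - 2 (network and broadcast)
Usable hosts: 4194302


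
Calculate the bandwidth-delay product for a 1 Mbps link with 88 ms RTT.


BDP = bandwidth * RTT
= 1 Mbps * 88 ms
= 1 * 1e6 * 88 / 1000 bits
= 88000 bits
= 11000 bytes
= 10.7422 KB
BDP = 88000 bits (11000 bytes)


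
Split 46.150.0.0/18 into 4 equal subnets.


New prefix = 18 + 2 = 20
Each subnet has 4096 addresses
  46.150.0.0/20
  46.150.16.0/20
  46.150.32.0/20
  46.150.48.0/20
Subnets: 46.150.0.0/20, 46.150.16.0/20, 46.150.32.0/20, 46.150.48.0/20


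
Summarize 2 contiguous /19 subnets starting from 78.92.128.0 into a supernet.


Original prefix: /19
Number of subnets: 2 = 2^1
New prefix = 19 - 1 = 18
Supernet: 78.92.128.0/18


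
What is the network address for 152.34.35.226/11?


IP:   10011000.00100010.00100011.11100010
Mask: 11111111.11100000.00000000.00000000
AND operation:
Net:  10011000.00100000.00000000.00000000
Network: 152.32.0.0/11


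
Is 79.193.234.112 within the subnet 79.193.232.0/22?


Subnet network: 79.193.232.0
Test IP AND mask: 79.193.232.0
Yes, 79.193.234.112 is in 79.193.232.0/22


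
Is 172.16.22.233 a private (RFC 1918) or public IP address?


RFC 1918 private ranges:
  10.0.0.0/8 (10.0.0.0 - 10.255.255.255)
  172.16.0.0/12 (172.16.0.0 - 172.31.255.255)
  192.168.0.0/16 (192.168.0.0 - 192.168.255.255)
Private (in 172.16.0.0/12)


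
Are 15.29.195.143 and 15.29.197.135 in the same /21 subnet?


Mask: 255.255.248.0
15.29.195.143 AND mask = 15.29.192.0
15.29.197.135 AND mask = 15.29.192.0
Yes, same subnet (15.29.192.0)


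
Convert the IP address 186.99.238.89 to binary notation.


186 = 10111010
99 = 01100011
238 = 11101110
89 = 01011001
Binary: 10111010.01100011.11101110.01011001


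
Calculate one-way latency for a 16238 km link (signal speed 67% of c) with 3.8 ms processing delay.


Speed = 0.67 * 3e5 km/s = 201000 km/s
Propagation delay = 16238 / 201000 = 0.0808 s = 80.7861 ms
Processing delay = 3.8 ms
Total one-way latency = 84.5861 ms


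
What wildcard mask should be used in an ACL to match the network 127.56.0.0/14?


Subnet mask: 255.252.0.0
Wildcard = 255.255.255.255 - subnet mask
255 - 255 = 0
255 - 252 = 3
255 - 0 = 255
255 - 0 = 255
Wildcard: 0.3.255.255


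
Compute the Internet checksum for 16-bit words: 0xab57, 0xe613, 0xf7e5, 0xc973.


Sum all words (with carry folding):
+ 0xab57 = 0xab57
+ 0xe613 = 0x916b
+ 0xf7e5 = 0x8951
+ 0xc973 = 0x52c5
One's complement: ~0x52c5
Checksum = 0xad3a


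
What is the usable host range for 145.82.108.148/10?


Network: 145.64.0.0
Broadcast: 145.127.255.255
First usable = network + 1
Last usable = broadcast - 1
Range: 145.64.0.1 to 145.127.255.254


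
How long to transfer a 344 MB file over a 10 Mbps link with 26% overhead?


Effective throughput = 10 * (1 - 26/100) = 7.4 Mbps
File size in Mb = 344 * 8 = 2752 Mb
Time = 2752 / 7.4
Time = 371.8919 seconds


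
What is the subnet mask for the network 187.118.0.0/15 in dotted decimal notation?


/15 means 15 network bits, 17 host bits
Binary: 11111111111111100000000000000000
Mask: 255.254.0.0


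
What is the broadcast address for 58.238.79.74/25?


Network: 58.238.79.0/25
Host bits = 7
Set all host bits to 1:
Broadcast: 58.238.79.127


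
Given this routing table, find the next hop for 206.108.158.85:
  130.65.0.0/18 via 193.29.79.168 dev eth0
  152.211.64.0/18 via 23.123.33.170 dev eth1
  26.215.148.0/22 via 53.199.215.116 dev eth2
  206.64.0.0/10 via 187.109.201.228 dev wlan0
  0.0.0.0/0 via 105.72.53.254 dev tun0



Longest prefix match for 206.108.158.85:
  /18 130.65.0.0: no
  /18 152.211.64.0: no
  /22 26.215.148.0: no
  /10 206.64.0.0: MATCH
  /0 0.0.0.0: MATCH
Selected: next-hop 187.109.201.228 via wlan0 (matched /10)


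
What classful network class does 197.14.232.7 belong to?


First octet: 197
Binary: 11000101
110xxxxx -> Class C (192-223)
Class C, default mask 255.255.255.0 (/24)


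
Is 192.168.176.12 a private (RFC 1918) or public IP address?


RFC 1918 private ranges:
  10.0.0.0/8 (10.0.0.0 - 10.255.255.255)
  172.16.0.0/12 (172.16.0.0 - 172.31.255.255)
  192.168.0.0/16 (192.168.0.0 - 192.168.255.255)
Private (in 192.168.0.0/16)


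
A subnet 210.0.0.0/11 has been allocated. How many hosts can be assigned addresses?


Host bits = 32 - 11 = 21
Total addresses = 2^21 = 2097152
Usable = total - 2 (network and broadcast)
Usable hosts: 2097150


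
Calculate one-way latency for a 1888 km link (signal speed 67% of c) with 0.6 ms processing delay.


Speed = 0.67 * 3e5 km/s = 201000 km/s
Propagation delay = 1888 / 201000 = 0.0094 s = 9.393 ms
Processing delay = 0.6 ms
Total one-way latency = 9.993 ms


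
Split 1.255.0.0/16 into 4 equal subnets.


New prefix = 16 + 2 = 18
Each subnet has 16384 addresses
  1.255.0.0/18
  1.255.64.0/18
  1.255.128.0/18
  1.255.192.0/18
Subnets: 1.255.0.0/18, 1.255.64.0/18, 1.255.128.0/18, 1.255.192.0/18


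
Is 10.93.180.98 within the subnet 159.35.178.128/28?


Subnet network: 159.35.178.128
Test IP AND mask: 10.93.180.96
No, 10.93.180.98 is not in 159.35.178.128/28


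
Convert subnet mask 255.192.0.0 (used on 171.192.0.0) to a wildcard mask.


Subnet mask: 255.192.0.0
Wildcard = 255.255.255.255 - subnet mask
255 - 255 = 0
255 - 192 = 63
255 - 0 = 255
255 - 0 = 255
Wildcard: 0.63.255.255


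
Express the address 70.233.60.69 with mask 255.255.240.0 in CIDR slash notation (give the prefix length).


Binary: 11111111.11111111.11110000.00000000
Count leading 1s
Prefix: /20


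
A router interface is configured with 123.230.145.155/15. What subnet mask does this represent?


/15 means 15 network bits, 17 host bits
Binary: 11111111111111100000000000000000
Mask: 255.254.0.0


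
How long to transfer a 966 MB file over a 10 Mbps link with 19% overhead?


Effective throughput = 10 * (1 - 19/100) = 8.1 Mbps
File size in Mb = 966 * 8 = 7728 Mb
Time = 7728 / 8.1
Time = 954.0741 seconds


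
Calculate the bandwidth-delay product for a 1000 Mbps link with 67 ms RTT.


BDP = bandwidth * RTT
= 1000 Mbps * 67 ms
= 1000 * 1e6 * 67 / 1000 bits
= 67000000 bits
= 8375000 bytes
= 8178.7109 KB
BDP = 67000000 bits (8375000 bytes)


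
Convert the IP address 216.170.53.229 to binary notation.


216 = 11011000
170 = 10101010
53 = 00110101
229 = 11100101
Binary: 11011000.10101010.00110101.11100101


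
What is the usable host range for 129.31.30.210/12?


Network: 129.16.0.0
Broadcast: 129.31.255.255
First usable = network + 1
Last usable = broadcast - 1
Range: 129.16.0.1 to 129.31.255.254


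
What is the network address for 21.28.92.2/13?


IP:   00010101.00011100.01011100.00000010
Mask: 11111111.11111000.00000000.00000000
AND operation:
Net:  00010101.00011000.00000000.00000000
Network: 21.24.0.0/13


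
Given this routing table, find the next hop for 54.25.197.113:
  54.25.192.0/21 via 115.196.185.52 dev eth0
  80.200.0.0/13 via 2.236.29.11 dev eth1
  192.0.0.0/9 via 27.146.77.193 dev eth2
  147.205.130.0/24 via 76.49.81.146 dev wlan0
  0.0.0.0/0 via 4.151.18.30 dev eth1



Longest prefix match for 54.25.197.113:
  /21 54.25.192.0: MATCH
  /13 80.200.0.0: no
  /9 192.0.0.0: no
  /24 147.205.130.0: no
  /0 0.0.0.0: MATCH
Selected: next-hop 115.196.185.52 via eth0 (matched /21)


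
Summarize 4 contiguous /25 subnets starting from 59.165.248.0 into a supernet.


Original prefix: /25
Number of subnets: 4 = 2^2
New prefix = 25 - 2 = 23
Supernet: 59.165.248.0/23


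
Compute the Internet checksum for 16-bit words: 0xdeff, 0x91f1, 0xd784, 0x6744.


Sum all words (with carry folding):
+ 0xdeff = 0xdeff
+ 0x91f1 = 0x70f1
+ 0xd784 = 0x4876
+ 0x6744 = 0xafba
One's complement: ~0xafba
Checksum = 0x5045


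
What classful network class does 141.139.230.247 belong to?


First octet: 141
Binary: 10001101
10xxxxxx -> Class B (128-191)
Class B, default mask 255.255.0.0 (/16)


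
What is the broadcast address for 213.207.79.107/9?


Network: 213.128.0.0/9
Host bits = 23
Set all host bits to 1:
Broadcast: 213.255.255.255


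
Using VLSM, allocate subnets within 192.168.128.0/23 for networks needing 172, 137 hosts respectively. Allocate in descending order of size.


172 hosts -> /24 (254 usable): 192.168.128.0/24
137 hosts -> /24 (254 usable): 192.168.129.0/24
Allocation: 192.168.128.0/24 (172 hosts, 254 usable); 192.168.129.0/24 (137 hosts, 254 usable)


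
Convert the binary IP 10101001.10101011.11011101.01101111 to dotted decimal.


10101001 = 169
10101011 = 171
11011101 = 221
01101111 = 111
IP: 169.171.221.111


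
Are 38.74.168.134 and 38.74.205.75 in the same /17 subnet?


Mask: 255.255.128.0
38.74.168.134 AND mask = 38.74.128.0
38.74.205.75 AND mask = 38.74.128.0
Yes, same subnet (38.74.128.0)


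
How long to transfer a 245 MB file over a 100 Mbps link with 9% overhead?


Effective throughput = 100 * (1 - 9/100) = 91 Mbps
File size in Mb = 245 * 8 = 1960 Mb
Time = 1960 / 91
Time = 21.5385 seconds


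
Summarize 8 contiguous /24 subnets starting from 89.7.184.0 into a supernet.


Original prefix: /24
Number of subnets: 8 = 2^3
New prefix = 24 - 3 = 21
Supernet: 89.7.184.0/21


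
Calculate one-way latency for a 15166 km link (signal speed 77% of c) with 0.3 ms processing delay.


Speed = 0.77 * 3e5 km/s = 231000 km/s
Propagation delay = 15166 / 231000 = 0.0657 s = 65.6537 ms
Processing delay = 0.3 ms
Total one-way latency = 65.9537 ms


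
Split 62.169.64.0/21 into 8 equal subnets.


New prefix = 21 + 3 = 24
Each subnet has 256 addresses
  62.169.64.0/24
  62.169.65.0/24
  62.169.66.0/24
  62.169.67.0/24
  62.169.68.0/24
  62.169.69.0/24
  62.169.70.0/24
  62.169.71.0/24
Subnets: 62.169.64.0/24, 62.169.65.0/24, 62.169.66.0/24, 62.169.67.0/24, 62.169.68.0/24, 62.169.69.0/24, 62.169.70.0/24, 62.169.71.0/24


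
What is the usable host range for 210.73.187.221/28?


Network: 210.73.187.208
Broadcast: 210.73.187.223
First usable = network + 1
Last usable = broadcast - 1
Range: 210.73.187.209 to 210.73.187.222


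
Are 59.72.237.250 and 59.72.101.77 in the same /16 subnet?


Mask: 255.255.0.0
59.72.237.250 AND mask = 59.72.0.0
59.72.101.77 AND mask = 59.72.0.0
Yes, same subnet (59.72.0.0)


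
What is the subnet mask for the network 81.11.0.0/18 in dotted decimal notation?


/18 means 18 network bits, 14 host bits
Binary: 11111111111111111100000000000000
Mask: 255.255.192.0


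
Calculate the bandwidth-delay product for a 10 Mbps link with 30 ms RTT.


BDP = bandwidth * RTT
= 10 Mbps * 30 ms
= 10 * 1e6 * 30 / 1000 bits
= 300000 bits
= 37500 bytes
= 36.6211 KB
BDP = 300000 bits (37500 bytes)


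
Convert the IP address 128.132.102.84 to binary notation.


128 = 10000000
132 = 10000100
102 = 01100110
84 = 01010100
Binary: 10000000.10000100.01100110.01010100


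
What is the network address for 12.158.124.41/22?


IP:   00001100.10011110.01111100.00101001
Mask: 11111111.11111111.11111100.00000000
AND operation:
Net:  00001100.10011110.01111100.00000000
Network: 12.158.124.0/22


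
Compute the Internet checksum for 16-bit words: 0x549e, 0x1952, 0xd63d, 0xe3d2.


Sum all words (with carry folding):
+ 0x549e = 0x549e
+ 0x1952 = 0x6df0
+ 0xd63d = 0x442e
+ 0xe3d2 = 0x2801
One's complement: ~0x2801
Checksum = 0xd7fe


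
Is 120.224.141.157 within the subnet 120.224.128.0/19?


Subnet network: 120.224.128.0
Test IP AND mask: 120.224.128.0
Yes, 120.224.141.157 is in 120.224.128.0/19


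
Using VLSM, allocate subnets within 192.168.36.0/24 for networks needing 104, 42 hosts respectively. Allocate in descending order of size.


104 hosts -> /25 (126 usable): 192.168.36.0/25
42 hosts -> /26 (62 usable): 192.168.36.128/26
Allocation: 192.168.36.0/25 (104 hosts, 126 usable); 192.168.36.128/26 (42 hosts, 62 usable)


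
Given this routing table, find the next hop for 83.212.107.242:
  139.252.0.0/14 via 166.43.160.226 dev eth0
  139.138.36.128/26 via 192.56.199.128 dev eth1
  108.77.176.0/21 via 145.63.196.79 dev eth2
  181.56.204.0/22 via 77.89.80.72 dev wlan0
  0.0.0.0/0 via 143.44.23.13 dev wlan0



Longest prefix match for 83.212.107.242:
  /14 139.252.0.0: no
  /26 139.138.36.128: no
  /21 108.77.176.0: no
  /22 181.56.204.0: no
  /0 0.0.0.0: MATCH
Selected: next-hop 143.44.23.13 via wlan0 (matched /0)


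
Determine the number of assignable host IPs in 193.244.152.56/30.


Host bits = 32 - 30 = 2
Total addresses = 2^2 = 4
Usable = total - 2 (network and broadcast)
Usable hosts: 2


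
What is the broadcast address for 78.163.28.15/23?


Network: 78.163.28.0/23
Host bits = 9
Set all host bits to 1:
Broadcast: 78.163.29.255


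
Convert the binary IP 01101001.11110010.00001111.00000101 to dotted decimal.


01101001 = 105
11110010 = 242
00001111 = 15
00000101 = 5
IP: 105.242.15.5


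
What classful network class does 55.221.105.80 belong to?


First octet: 55
Binary: 00110111
0xxxxxxx -> Class A (1-126)
Class A, default mask 255.0.0.0 (/8)


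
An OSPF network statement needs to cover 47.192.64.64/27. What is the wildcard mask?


Subnet mask: 255.255.255.224
Wildcard = 255.255.255.255 - subnet mask
255 - 255 = 0
255 - 255 = 0
255 - 255 = 0
255 - 224 = 31
Wildcard: 0.0.0.31


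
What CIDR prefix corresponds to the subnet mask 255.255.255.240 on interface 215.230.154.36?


Binary: 11111111.11111111.11111111.11110000
Count leading 1s
Prefix: /28


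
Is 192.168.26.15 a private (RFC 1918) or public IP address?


RFC 1918 private ranges:
  10.0.0.0/8 (10.0.0.0 - 10.255.255.255)
  172.16.0.0/12 (172.16.0.0 - 172.31.255.255)
  192.168.0.0/16 (192.168.0.0 - 192.168.255.255)
Private (in 192.168.0.0/16)


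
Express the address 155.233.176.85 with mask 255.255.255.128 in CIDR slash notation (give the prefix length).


Binary: 11111111.11111111.11111111.10000000
Count leading 1s
Prefix: /25


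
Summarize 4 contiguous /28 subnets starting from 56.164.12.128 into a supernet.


Original prefix: /28
Number of subnets: 4 = 2^2
New prefix = 28 - 2 = 26
Supernet: 56.164.12.128/26
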